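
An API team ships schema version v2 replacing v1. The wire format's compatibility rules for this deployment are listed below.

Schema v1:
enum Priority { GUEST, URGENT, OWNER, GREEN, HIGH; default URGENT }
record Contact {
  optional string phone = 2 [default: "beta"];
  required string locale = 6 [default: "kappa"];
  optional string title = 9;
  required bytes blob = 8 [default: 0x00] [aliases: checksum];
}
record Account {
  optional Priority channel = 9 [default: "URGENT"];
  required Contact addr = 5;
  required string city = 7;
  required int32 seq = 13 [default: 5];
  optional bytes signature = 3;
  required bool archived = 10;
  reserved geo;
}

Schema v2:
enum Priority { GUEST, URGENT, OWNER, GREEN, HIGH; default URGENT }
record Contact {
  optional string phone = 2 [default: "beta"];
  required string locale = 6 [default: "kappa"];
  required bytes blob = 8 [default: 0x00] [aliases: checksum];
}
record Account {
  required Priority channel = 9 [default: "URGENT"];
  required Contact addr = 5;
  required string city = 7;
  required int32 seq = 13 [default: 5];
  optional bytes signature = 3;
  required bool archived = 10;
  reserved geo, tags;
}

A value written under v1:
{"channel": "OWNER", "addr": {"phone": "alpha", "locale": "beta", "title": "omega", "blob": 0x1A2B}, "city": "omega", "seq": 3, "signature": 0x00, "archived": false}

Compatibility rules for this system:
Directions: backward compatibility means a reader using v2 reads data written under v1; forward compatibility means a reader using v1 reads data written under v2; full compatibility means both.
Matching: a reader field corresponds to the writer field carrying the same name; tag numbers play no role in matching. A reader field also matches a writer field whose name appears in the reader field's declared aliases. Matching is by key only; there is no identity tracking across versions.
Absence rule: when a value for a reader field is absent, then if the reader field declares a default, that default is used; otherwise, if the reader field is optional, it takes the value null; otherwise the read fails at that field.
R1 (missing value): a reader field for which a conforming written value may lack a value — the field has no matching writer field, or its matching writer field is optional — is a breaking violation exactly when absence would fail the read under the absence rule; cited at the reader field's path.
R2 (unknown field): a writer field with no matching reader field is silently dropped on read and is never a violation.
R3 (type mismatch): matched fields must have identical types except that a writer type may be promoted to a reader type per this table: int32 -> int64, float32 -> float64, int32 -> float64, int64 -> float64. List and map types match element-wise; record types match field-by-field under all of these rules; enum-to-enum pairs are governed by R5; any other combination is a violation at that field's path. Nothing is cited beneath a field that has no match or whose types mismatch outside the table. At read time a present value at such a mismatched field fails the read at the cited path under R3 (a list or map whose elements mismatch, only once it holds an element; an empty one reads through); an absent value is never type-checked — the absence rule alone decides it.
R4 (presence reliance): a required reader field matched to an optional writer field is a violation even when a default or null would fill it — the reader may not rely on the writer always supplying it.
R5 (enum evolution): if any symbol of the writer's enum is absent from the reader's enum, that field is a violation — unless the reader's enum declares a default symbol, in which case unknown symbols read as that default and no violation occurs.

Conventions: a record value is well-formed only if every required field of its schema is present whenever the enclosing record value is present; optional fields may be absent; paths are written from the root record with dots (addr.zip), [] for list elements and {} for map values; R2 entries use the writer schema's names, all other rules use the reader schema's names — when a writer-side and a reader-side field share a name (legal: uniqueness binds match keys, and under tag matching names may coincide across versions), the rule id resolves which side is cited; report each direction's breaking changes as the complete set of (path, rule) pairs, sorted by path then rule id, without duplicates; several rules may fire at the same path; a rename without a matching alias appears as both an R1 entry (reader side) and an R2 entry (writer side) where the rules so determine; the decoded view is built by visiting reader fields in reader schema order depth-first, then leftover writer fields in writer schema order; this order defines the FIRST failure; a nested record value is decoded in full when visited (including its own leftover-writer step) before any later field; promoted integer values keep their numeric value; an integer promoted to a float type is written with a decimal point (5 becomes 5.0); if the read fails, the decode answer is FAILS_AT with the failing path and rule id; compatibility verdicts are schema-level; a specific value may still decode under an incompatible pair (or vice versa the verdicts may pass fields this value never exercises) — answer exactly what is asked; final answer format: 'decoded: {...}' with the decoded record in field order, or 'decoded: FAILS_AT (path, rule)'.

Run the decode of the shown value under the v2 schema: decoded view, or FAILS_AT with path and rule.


decoded: {"channel": "OWNER", "addr": {"phone": "alpha", "locale": "beta", "blob": 0x1A2B}, "city": "omega", "seq": 3, "signature": 0x00, "archived": false}

the writer's type comes first in each Account pair
decoding the Account value with the v2 reader:
  channel := "OWNER"
  addr.phone := "alpha"
  addr.locale := "beta"
  addr.blob := 0x1A2B
  writer addr.title: unknown -> dropped
  city := "omega"
  seq := 3
  signature := 0x00
  archived := false
  => decoded: {"channel": "OWNER", "addr": {"phone": "alpha", "locale": "beta", "blob": 0x1A2B}, "city": "omega", "seq": 3, "signature": 0x00, "archived": false}
ruling out the remaining Account differences:
  field channel in record Account: optional changed to required -> changes Account's schema-level verdicts only — the decode of this value is the same


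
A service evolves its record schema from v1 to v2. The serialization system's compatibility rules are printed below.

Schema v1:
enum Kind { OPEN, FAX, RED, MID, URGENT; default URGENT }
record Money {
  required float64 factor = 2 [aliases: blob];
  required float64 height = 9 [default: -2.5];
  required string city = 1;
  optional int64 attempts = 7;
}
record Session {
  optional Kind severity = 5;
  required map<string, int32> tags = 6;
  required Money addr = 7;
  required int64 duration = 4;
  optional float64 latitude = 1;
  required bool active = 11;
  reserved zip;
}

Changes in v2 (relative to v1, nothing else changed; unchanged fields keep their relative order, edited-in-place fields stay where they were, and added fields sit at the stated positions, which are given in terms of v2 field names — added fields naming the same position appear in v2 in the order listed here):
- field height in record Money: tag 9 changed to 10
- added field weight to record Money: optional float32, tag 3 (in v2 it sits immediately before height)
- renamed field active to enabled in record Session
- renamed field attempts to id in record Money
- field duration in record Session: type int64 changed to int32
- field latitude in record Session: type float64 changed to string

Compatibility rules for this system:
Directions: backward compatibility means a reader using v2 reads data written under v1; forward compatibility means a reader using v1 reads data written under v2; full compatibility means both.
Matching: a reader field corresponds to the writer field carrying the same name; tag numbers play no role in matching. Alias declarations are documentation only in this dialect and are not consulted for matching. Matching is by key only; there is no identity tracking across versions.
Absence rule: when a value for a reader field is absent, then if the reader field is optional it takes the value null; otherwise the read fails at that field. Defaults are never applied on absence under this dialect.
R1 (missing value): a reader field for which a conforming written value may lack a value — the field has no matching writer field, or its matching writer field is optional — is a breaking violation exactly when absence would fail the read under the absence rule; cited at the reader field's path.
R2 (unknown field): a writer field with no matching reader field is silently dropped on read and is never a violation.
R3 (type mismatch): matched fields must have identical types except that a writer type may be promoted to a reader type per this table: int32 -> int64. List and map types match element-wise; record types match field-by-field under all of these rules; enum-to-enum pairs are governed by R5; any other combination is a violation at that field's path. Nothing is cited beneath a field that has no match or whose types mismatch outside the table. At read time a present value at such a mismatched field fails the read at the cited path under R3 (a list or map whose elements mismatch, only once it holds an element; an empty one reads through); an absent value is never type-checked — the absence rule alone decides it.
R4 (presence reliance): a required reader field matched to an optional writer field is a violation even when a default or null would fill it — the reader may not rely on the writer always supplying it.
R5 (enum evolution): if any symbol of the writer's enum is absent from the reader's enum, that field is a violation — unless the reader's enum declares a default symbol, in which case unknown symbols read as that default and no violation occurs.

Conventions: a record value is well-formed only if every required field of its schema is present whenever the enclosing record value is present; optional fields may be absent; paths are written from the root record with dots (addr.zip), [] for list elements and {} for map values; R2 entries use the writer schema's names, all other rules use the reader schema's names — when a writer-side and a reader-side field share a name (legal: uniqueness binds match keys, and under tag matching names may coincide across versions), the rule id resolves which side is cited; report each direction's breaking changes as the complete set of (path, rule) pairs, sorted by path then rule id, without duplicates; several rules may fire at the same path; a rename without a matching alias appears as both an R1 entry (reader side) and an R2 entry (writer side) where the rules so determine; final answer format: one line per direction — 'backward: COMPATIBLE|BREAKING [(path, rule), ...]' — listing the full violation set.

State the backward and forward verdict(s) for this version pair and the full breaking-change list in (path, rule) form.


backward: BREAKING [(duration, R3), (enabled, R1), (latitude, R3)]; forward: BREAKING [(active, R1), (latitude, R3)]

arrows below run writer -> reader for Session
backward on Session — v2 reading data written by v1:
  severity <- severity (Kind -> Kind, writer optional)
  tags <- tags (map<string, int32> -> map<string, int32>, writer required)
  addr <- addr (Money -> Money, writer required)
  duration <- duration (int64 -> int32, writer required)
  latitude <- latitude (float64 -> string, writer optional)
  enabled: no writer match
  active (writer side), unknown to reader
  addr.factor <- addr.factor (float64 -> float64, writer required)
  addr.weight: no writer match
  addr.height <- addr.height (float64 -> float64, writer required)
  addr.city <- addr.city (string -> string, writer required)
  addr.id: no writer match
  addr.attempts (writer side), unknown to reader
  breaking: (duration, R3)
  breaking: (enabled, R1)
  breaking: (latitude, R3)
  => 3 violation(s): backward is BREAKING for Session
forward on Session — v1 reading data written by v2:
  severity <- severity (Kind -> Kind, writer optional)
  tags <- tags (map<string, int32> -> map<string, int32>, writer required)
  addr <- addr (Money -> Money, writer required)
  duration <- duration (int32 -> int64, writer required)
  latitude <- latitude (string -> float64, writer optional)
  active: no writer match
  enabled (writer side), unknown to reader
  addr.factor <- addr.factor (float64 -> float64, writer required)
  addr.height <- addr.height (float64 -> float64, writer required)
  addr.city <- addr.city (string -> string, writer required)
  addr.attempts: no writer match
  addr.weight (writer side), unknown to reader
  addr.id (writer side), unknown to reader
  breaking: (active, R1)
  breaking: (latitude, R3)
  => 2 violation(s): forward is BREAKING for Session


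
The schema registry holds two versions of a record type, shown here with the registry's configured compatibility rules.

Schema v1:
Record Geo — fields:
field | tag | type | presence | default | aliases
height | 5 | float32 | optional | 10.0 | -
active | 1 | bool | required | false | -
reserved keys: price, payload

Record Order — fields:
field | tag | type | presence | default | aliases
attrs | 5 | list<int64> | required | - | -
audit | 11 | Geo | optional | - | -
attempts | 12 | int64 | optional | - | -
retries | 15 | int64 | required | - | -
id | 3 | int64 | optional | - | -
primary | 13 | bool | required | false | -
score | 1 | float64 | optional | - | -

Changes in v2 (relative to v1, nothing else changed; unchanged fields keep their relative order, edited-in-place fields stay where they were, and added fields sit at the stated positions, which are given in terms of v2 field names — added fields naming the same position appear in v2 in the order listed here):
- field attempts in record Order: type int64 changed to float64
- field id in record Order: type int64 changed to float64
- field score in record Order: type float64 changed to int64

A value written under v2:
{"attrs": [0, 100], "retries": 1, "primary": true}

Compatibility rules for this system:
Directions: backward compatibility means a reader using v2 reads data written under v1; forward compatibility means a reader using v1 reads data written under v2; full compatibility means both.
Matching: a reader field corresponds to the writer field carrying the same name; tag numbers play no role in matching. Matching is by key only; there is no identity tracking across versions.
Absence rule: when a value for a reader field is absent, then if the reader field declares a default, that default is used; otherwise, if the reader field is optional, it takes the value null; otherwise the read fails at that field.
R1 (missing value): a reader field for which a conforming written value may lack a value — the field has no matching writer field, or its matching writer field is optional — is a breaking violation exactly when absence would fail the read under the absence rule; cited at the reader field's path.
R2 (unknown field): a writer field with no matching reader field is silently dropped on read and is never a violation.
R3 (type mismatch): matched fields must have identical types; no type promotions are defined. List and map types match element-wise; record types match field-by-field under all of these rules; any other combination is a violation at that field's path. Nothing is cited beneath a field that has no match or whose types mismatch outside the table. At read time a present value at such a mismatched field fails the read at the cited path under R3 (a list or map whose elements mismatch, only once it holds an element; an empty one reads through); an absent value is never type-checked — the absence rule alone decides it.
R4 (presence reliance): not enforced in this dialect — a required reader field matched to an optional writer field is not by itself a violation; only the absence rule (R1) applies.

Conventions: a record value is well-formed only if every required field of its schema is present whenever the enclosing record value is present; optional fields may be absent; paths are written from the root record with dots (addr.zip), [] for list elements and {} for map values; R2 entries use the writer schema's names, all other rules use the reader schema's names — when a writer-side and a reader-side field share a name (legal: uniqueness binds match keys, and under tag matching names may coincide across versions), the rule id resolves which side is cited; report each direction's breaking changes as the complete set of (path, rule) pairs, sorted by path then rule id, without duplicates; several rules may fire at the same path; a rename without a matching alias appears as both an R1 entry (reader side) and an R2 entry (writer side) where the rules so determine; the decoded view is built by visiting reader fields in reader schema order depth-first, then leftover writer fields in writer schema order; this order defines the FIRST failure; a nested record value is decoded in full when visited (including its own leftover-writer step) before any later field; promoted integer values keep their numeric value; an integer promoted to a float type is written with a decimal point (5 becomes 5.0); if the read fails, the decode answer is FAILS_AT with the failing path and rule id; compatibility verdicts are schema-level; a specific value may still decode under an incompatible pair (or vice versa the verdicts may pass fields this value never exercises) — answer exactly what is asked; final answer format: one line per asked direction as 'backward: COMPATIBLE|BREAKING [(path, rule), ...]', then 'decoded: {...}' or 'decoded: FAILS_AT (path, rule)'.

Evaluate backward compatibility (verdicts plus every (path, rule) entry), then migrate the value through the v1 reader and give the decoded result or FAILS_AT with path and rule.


each type pair in Order: writer, then reader
checking backward for Order: reader v2 against writer v1:
  writer required, list<int64> -> list<int64>: reader attrs maps from writer attrs
  writer optional, Geo -> Geo: reader audit maps from writer audit
  writer optional, int64 -> float64: reader attempts maps from writer attempts
  writer required, int64 -> int64: reader retries maps from writer retries
  writer optional, int64 -> float64: reader id maps from writer id
  writer required, bool -> bool: reader primary maps from writer primary
  writer optional, float64 -> int64: reader score maps from writer score
  writer optional, float32 -> float32: reader audit.height maps from writer audit.height
  writer required, bool -> bool: reader audit.active maps from writer audit.active
  R3 fires at attempts
  R3 fires at id
  R3 fires at score
  backward on Order therefore BREAKING (3)
decoding the Order value with the v1 reader:
  attrs := [0, 100]
  audit := null (not supplied -> null)
  attempts := null (not supplied -> null)
  retries := 1
  id := null (not supplied -> null)
  primary := true
  score := null (not supplied -> null)
  => decoded: {"attrs": [0, 100], "audit": null, "attempts": null, "retries": 1, "id": null, "primary": true, "score": null}

backward: BREAKING [(attempts, R3), (id, R3), (score, R3)]; decoded: {"attrs": [0, 100], "audit": null, "attempts": null, "retries": 1, "id": null, "primary": true, "score": null}


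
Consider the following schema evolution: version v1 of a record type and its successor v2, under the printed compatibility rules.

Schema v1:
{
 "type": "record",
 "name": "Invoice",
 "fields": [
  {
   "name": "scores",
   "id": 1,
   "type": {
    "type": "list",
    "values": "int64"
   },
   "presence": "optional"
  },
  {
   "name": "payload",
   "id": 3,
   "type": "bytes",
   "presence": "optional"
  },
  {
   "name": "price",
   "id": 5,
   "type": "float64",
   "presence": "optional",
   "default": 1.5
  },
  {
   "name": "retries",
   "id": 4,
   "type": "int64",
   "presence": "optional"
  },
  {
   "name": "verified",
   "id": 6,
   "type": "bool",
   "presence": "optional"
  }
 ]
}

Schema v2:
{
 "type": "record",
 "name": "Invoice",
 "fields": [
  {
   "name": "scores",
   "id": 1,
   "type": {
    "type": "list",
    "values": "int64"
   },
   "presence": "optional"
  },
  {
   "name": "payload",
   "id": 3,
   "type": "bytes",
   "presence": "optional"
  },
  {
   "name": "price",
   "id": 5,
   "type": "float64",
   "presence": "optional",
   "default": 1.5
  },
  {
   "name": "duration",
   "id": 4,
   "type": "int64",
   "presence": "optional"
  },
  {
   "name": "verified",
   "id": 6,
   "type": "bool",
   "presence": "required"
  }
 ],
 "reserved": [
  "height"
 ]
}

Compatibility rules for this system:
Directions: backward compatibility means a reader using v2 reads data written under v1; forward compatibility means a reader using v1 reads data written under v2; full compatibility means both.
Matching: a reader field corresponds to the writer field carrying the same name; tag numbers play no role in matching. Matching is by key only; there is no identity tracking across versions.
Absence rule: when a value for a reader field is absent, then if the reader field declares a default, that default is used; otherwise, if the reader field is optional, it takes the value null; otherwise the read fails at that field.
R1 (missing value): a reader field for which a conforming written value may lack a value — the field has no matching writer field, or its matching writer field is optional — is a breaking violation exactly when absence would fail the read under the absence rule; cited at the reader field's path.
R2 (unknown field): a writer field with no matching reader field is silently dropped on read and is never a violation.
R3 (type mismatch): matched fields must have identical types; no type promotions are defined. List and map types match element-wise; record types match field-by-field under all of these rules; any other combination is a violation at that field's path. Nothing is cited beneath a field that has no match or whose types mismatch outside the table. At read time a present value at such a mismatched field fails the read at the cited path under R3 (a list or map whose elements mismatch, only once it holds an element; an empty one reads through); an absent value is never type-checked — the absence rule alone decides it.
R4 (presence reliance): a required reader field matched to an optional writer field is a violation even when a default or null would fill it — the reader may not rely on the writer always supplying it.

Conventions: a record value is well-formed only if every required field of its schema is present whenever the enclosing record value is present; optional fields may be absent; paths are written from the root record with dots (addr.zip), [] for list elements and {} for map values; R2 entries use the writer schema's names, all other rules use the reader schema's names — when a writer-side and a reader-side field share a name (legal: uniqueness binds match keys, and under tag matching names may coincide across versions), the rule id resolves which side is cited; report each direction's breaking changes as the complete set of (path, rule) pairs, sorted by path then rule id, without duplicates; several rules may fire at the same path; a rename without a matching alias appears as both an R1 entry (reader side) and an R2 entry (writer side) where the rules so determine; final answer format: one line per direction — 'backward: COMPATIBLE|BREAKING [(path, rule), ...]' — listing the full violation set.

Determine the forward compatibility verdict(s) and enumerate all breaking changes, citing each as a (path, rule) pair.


forward: COMPATIBLE []

arrows below run writer -> reader for Invoice
forward analysis of Invoice with v1 as reader and v2 as writer:
  scores: paired with writer scores (list<int64> -> list<int64>; writer optional)
  payload: paired with writer payload (bytes -> bytes; writer optional)
  price: paired with writer price (float64 -> float64; writer optional)
  retries has no writer counterpart
  verified: paired with writer verified (bool -> bool; writer required)
  leftover writer field: duration
  nothing fires on Invoice: forward is COMPATIBLE
the rest of the Invoice diff is inert for this question:
  renamed field retries to duration in record Invoice -> no rule fires on it in Invoice's dialect; the asked verdict holds
  field verified in record Invoice: optional changed to required -> fires only in the backward direction of Invoice, which is not asked here


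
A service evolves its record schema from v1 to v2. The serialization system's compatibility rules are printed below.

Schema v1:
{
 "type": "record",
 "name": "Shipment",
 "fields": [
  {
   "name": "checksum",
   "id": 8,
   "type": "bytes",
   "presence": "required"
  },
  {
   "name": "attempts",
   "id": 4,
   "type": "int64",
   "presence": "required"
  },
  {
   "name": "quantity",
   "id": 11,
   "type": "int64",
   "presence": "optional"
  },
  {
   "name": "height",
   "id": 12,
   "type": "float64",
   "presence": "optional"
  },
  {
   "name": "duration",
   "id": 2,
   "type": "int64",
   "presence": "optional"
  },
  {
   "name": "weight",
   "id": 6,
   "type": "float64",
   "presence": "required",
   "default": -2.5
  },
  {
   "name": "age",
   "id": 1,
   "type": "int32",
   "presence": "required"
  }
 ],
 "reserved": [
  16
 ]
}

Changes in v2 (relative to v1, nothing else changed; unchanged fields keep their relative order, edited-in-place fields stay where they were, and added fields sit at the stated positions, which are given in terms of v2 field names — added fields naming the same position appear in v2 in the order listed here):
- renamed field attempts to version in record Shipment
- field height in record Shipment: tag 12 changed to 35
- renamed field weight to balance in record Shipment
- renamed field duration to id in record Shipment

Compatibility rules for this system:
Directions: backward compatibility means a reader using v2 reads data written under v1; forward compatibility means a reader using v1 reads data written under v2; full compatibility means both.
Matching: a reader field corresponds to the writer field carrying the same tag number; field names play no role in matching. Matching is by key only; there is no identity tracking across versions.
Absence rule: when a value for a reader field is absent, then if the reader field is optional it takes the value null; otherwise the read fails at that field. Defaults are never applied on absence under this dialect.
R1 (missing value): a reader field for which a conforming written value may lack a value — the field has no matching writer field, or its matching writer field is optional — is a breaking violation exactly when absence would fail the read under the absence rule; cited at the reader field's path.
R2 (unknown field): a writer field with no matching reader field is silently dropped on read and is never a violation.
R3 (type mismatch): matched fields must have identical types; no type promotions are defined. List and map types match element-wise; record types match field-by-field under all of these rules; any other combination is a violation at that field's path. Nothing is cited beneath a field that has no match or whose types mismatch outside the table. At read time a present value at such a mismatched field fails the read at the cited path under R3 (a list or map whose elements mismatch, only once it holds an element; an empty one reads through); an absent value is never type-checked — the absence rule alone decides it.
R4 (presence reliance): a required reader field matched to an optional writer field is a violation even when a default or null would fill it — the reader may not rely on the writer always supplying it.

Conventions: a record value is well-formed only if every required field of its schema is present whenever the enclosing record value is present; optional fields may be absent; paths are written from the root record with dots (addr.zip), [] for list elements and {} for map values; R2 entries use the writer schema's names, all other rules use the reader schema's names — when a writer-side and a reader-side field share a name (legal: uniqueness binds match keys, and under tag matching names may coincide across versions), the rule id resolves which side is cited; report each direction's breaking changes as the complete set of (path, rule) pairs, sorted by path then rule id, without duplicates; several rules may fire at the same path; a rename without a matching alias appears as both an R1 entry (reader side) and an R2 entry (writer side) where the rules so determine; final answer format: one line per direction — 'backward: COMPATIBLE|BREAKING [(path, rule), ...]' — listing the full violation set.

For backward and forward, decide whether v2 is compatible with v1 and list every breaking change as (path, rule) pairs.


in Shipment below, arrows point writer -> reader
backward on Shipment — v2 reading data written by v1:
  checksum: bytes -> bytes, writer required; from checksum
  version: int64 -> int64, writer required; from attempts
  quantity: int64 -> int64, writer optional; from quantity
  height: no writer match
  id: int64 -> int64, writer optional; from duration
  balance: float64 -> float64, writer required; from weight
  age: int32 -> int32, writer required; from age
  height (writer side), unknown to reader
  nothing fires on Shipment: backward is COMPATIBLE
forward on Shipment — v1 reading data written by v2:
  checksum: bytes -> bytes, writer required; from checksum
  attempts: int64 -> int64, writer required; from version
  quantity: int64 -> int64, writer optional; from quantity
  height: no writer match
  duration: int64 -> int64, writer optional; from id
  weight: float64 -> float64, writer required; from balance
  age: int32 -> int32, writer required; from age
  height (writer side), unknown to reader
  nothing fires on Shipment: forward is COMPATIBLE

backward: COMPATIBLE []; forward: COMPATIBLE []


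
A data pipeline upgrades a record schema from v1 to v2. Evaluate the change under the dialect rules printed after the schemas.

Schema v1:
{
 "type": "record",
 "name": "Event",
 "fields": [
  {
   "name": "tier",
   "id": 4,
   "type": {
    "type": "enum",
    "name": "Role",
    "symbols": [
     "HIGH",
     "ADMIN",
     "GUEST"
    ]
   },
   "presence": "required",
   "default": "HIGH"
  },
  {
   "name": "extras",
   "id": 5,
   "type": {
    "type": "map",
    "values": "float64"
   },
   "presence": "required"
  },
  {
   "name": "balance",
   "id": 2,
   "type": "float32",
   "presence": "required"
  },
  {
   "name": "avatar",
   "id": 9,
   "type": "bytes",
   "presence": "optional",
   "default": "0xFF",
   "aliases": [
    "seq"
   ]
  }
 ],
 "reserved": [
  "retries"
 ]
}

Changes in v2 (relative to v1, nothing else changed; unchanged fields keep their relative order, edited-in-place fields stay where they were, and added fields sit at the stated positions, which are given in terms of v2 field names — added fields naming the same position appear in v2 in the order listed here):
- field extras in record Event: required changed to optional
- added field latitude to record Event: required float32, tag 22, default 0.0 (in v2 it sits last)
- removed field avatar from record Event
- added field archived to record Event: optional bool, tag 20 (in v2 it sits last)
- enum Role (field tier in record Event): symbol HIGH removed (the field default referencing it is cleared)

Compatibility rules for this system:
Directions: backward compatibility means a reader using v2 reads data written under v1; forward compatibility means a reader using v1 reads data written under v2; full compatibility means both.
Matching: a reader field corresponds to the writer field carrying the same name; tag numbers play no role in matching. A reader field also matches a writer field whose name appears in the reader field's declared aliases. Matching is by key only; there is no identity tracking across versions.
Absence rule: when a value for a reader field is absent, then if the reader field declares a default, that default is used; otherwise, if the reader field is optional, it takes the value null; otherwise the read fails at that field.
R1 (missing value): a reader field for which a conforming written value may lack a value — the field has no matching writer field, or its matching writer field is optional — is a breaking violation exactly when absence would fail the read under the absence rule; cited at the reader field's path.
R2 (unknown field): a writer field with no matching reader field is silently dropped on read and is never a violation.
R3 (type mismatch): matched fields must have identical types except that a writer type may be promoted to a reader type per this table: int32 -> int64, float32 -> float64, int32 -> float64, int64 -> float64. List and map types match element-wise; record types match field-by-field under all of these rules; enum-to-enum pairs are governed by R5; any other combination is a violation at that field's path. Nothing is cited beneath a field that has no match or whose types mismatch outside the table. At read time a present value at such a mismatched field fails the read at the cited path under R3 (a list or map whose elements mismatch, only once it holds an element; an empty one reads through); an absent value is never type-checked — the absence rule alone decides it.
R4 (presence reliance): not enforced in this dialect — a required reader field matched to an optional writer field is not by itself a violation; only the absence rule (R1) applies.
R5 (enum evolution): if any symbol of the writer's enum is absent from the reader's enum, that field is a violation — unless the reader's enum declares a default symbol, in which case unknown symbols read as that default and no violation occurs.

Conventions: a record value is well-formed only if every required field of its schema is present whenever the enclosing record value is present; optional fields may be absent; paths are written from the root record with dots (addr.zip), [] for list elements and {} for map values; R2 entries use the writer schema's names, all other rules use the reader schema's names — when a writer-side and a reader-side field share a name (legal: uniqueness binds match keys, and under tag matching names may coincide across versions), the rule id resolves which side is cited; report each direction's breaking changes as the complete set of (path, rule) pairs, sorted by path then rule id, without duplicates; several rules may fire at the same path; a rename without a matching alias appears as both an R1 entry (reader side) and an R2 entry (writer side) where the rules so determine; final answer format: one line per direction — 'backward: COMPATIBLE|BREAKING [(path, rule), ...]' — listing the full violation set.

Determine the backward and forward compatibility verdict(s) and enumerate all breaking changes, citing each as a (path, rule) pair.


in Event below, arrows point writer -> reader
backward pass over Event, reader schema v2, writer schema v1:
  tier <- tier (Role -> Role, writer required)
  extras <- extras (map<string, float64> -> map<string, float64>, writer required)
  balance <- balance (float32 -> float32, writer required)
  latitude: no writer match
  archived: no writer match
  avatar (writer side), unknown to reader
  R5 fires at tier
  backward on Event therefore BREAKING (1)
forward pass over Event, reader schema v1, writer schema v2:
  tier <- tier (Role -> Role, writer required)
  extras <- extras (map<string, float64> -> map<string, float64>, writer optional)
  balance <- balance (float32 -> float32, writer required)
  avatar: no writer match
  latitude (writer side), unknown to reader
  archived (writer side), unknown to reader
  R1 fires at extras
  forward on Event therefore BREAKING (1)

backward: BREAKING [(tier, R5)]; forward: BREAKING [(extras, R1)]


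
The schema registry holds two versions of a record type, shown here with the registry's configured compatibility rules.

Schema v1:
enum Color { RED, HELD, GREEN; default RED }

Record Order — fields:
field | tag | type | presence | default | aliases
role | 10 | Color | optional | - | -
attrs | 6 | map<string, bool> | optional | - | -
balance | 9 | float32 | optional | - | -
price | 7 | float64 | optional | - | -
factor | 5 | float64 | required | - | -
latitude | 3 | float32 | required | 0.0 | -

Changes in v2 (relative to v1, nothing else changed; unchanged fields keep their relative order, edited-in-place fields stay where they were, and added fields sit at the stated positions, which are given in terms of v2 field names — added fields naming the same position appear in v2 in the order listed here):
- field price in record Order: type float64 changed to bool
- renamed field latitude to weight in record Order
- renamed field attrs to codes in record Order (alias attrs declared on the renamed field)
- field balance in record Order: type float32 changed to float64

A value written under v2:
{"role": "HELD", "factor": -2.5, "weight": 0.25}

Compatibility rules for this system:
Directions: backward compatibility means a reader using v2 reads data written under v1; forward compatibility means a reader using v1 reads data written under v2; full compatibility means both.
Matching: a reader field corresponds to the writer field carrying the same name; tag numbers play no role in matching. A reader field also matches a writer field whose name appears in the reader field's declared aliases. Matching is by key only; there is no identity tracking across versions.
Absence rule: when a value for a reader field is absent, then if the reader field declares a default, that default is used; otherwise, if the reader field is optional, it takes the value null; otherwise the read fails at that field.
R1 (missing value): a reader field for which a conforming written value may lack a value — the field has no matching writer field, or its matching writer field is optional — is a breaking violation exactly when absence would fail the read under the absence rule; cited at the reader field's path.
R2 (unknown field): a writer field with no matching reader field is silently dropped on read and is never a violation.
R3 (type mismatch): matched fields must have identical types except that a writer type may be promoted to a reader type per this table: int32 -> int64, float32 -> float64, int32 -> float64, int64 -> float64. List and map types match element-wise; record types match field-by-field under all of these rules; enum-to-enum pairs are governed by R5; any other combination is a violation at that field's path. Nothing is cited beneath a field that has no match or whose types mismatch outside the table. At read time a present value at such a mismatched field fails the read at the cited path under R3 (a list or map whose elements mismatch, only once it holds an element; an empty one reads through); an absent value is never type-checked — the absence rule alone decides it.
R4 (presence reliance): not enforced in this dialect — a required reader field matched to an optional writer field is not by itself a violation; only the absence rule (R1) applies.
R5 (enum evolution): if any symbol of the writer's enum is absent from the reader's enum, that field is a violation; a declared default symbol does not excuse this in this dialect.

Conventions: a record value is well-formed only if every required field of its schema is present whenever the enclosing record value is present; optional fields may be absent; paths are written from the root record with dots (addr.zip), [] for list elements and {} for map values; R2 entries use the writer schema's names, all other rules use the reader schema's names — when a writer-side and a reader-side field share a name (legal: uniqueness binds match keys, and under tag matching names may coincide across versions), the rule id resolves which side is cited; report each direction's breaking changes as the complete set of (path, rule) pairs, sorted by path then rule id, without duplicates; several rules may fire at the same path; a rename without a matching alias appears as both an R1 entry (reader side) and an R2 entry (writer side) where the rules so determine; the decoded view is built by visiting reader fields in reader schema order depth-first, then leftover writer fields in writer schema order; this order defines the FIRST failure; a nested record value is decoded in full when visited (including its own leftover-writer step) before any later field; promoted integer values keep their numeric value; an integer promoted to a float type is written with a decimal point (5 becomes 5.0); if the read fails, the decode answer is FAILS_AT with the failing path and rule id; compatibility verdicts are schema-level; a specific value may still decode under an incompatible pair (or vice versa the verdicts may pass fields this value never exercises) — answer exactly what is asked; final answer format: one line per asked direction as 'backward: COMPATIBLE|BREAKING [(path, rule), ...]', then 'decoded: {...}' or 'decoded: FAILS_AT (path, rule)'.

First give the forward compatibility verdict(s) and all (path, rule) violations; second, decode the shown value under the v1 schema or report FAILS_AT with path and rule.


forward: BREAKING [(balance, R3), (price, R3)]; decoded: {"role": "HELD", "attrs": null, "balance": null, "price": null, "factor": -2.5, "latitude": 0.0}

each type pair in Order: writer, then reader
forward on Order — v1 reading data written by v2:
  role: Color -> Color, writer optional; from role
  attrs has no writer counterpart
  balance: float64 -> float32, writer optional; from balance
  price: bool -> float64, writer optional; from price
  factor: float64 -> float64, writer required; from factor
  latitude has no writer counterpart
  writer field codes has no reader counterpart
  writer field weight has no reader counterpart
  R3 fires at balance
  R3 fires at price
  => forward verdict for Order: BREAKING, 2 violation(s)
decoding the Order value with the v1 reader:
  role := "HELD"
  attrs := null (not supplied -> null)
  balance := null (not supplied -> null)
  price := null (not supplied -> null)
  factor := -2.5
  latitude := 0.0 (no value, default fills)
  writer weight: unmatched, discarded
  => decoded: {"role": "HELD", "attrs": null, "balance": null, "price": null, "factor": -2.5, "latitude": 0.0}
ruling out the remaining Order differences:
  renamed field attrs to codes in record Order (alias attrs declared on the renamed field) -> triggers nothing under Order's printed rules — same verdict
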